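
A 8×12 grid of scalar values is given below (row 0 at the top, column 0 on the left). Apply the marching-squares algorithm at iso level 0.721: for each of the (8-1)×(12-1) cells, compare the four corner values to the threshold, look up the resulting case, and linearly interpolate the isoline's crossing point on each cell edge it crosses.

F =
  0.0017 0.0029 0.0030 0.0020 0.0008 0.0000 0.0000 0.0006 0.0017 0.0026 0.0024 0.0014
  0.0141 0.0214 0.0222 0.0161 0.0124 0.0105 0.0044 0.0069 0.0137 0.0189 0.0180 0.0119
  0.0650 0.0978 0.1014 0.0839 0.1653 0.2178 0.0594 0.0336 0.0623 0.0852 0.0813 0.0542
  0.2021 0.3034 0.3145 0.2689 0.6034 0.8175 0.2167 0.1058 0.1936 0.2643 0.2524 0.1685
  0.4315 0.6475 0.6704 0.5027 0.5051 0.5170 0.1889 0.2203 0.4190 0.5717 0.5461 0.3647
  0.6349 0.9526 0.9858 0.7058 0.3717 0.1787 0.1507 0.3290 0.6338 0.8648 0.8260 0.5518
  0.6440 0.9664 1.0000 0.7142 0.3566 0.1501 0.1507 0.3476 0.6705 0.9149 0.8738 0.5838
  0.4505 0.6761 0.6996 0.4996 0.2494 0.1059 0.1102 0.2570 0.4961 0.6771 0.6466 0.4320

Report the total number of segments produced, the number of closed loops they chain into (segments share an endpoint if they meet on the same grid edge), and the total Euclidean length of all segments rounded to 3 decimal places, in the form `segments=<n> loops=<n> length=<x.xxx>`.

cell (2,4): code 0100 → (2.839,5.000)–(3.000,4.549)
cell (2,5): code 1000 → (3.000,5.161)–(2.839,5.000)
cell (3,4): code 0010 → (3.000,4.549)–(3.321,5.000)
cell (3,5): code 0001 → (3.321,5.000)–(3.000,5.161)
cell (4,0): code 0100 → (4.241,1.000)–(5.000,0.271)
cell (4,1): code 1100 → (4.160,2.000)–(4.241,1.000)
cell (4,2): code 1000 → (5.000,2.946)–(4.160,2.000)
cell (4,8): code 0100 → (4.509,9.000)–(5.000,8.377)
cell (4,9): code 1100 → (4.625,10.000)–(4.509,9.000)
cell (4,10): code 1000 → (5.000,10.383)–(4.625,10.000)
cell (5,0): code 0110 → (5.000,0.271)–(6.000,0.239)
cell (5,2): code 1001 → (6.000,2.976)–(5.000,2.946)
cell (5,8): code 0110 → (5.000,8.377)–(6.000,8.207)
cell (5,10): code 1001 → (6.000,10.527)–(5.000,10.383)
cell (6,0): code 0010 → (6.000,0.239)–(6.845,1.000)
cell (6,1): code 0011 → (6.845,1.000)–(6.929,2.000)
cell (6,2): code 0001 → (6.929,2.000)–(6.000,2.976)
cell (6,8): code 0010 → (6.000,8.207)–(6.815,9.000)
cell (6,9): code 0011 → (6.815,9.000)–(6.673,10.000)
cell (6,10): code 0001 → (6.673,10.000)–(6.000,10.527)
total: 20 segments, chained into 3 closed loop(s), length Σ = 17.790439

segments=20 loops=3 length=17.790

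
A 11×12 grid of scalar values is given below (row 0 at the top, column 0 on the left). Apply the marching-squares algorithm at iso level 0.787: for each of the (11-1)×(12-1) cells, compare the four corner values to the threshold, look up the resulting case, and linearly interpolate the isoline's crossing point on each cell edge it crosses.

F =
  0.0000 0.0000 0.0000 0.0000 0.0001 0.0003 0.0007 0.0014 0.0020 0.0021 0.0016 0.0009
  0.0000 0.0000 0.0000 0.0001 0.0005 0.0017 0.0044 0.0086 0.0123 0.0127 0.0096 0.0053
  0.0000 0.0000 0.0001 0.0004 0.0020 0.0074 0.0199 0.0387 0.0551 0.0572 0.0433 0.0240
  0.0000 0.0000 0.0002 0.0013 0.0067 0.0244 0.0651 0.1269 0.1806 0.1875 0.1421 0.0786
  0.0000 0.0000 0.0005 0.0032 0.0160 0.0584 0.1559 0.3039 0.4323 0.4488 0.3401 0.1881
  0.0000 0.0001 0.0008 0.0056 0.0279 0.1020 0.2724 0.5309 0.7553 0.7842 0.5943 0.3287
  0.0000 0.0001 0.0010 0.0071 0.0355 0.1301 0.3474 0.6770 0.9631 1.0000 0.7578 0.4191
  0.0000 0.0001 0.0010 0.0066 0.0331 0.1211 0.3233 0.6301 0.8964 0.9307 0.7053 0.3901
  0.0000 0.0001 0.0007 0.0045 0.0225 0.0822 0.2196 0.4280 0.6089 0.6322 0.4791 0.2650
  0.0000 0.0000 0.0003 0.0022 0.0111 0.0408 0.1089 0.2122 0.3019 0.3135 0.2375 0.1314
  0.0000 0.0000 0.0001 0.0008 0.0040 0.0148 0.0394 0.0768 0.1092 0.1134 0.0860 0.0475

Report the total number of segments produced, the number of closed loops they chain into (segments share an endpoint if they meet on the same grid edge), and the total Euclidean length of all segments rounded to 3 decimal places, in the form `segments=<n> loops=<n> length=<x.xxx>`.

cell (5,7): code 0100 → (5.153,8.000)–(6.000,7.384)
cell (5,8): code 1100 → (5.013,9.000)–(5.153,8.000)
cell (5,9): code 1000 → (6.000,9.879)–(5.013,9.000)
cell (6,7): code 0110 → (6.000,7.384)–(7.000,7.589)
cell (6,9): code 1001 → (7.000,9.638)–(6.000,9.879)
cell (7,7): code 0010 → (7.000,7.589)–(7.381,8.000)
cell (7,8): code 0011 → (7.381,8.000)–(7.481,9.000)
cell (7,9): code 0001 → (7.481,9.000)–(7.000,9.638)
total: 8 segments, chained into 1 closed loop(s), length Σ = 7.792568

segments=8 loops=1 length=7.793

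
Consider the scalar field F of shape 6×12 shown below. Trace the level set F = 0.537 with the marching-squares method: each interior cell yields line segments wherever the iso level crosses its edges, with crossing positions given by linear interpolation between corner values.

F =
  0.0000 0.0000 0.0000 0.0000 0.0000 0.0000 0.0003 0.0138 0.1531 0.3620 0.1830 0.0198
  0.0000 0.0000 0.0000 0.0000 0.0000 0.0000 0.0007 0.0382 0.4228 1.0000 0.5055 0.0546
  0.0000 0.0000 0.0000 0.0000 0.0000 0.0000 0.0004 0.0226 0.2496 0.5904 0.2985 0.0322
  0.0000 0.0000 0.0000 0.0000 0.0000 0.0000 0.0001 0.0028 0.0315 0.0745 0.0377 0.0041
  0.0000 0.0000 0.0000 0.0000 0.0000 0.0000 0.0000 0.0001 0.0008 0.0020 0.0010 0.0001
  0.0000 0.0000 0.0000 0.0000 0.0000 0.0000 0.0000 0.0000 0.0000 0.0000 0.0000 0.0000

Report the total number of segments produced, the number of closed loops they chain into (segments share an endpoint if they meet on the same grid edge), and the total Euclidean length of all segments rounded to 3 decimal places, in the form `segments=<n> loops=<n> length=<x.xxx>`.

segments=6 loops=1 length=5.107

cell (0,8): code 0100 → (0.274,9.000)–(1.000,8.198)
cell (0,9): code 1000 → (1.000,9.936)–(0.274,9.000)
cell (1,8): code 0110 → (1.000,8.198)–(2.000,8.843)
cell (1,9): code 1001 → (2.000,9.183)–(1.000,9.936)
cell (2,8): code 0010 → (2.000,8.843)–(2.104,9.000)
cell (2,9): code 0001 → (2.104,9.000)–(2.000,9.183)
total: 6 segments, chained into 1 closed loop(s), length Σ = 5.106539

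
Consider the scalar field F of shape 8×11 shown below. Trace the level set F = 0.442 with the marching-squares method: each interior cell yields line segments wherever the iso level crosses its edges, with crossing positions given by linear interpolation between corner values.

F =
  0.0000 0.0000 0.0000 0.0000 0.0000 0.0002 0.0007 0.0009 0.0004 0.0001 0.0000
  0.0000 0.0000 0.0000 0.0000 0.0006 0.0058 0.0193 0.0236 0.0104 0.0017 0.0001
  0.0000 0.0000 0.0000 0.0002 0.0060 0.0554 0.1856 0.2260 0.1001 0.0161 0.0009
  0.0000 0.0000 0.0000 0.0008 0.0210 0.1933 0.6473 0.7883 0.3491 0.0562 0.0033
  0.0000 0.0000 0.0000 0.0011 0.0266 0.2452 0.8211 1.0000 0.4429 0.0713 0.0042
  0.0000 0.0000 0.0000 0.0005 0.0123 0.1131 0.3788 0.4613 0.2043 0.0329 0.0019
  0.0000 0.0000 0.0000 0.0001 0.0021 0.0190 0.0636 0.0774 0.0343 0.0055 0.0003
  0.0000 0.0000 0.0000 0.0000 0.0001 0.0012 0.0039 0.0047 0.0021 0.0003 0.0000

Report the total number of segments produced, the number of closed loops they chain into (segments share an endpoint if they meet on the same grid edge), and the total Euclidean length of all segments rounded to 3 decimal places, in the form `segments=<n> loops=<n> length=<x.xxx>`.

cell (2,5): code 0100 → (2.555,6.000)–(3.000,5.548)
cell (2,6): code 1100 → (2.384,7.000)–(2.555,6.000)
cell (2,7): code 1000 → (3.000,7.788)–(2.384,7.000)
cell (3,5): code 0110 → (3.000,5.548)–(4.000,5.342)
cell (3,7): code 1101 → (3.990,8.000)–(3.000,7.788)
cell (3,8): code 1000 → (4.000,8.002)–(3.990,8.000)
cell (4,5): code 0010 → (4.000,5.342)–(4.857,6.000)
cell (4,6): code 0111 → (4.857,6.000)–(5.000,6.766)
cell (4,7): code 1011 → (5.000,7.075)–(4.004,8.000)
cell (4,8): code 0001 → (4.004,8.000)–(4.000,8.002)
cell (5,6): code 0010 → (5.000,6.766)–(5.050,7.000)
cell (5,7): code 0001 → (5.050,7.000)–(5.000,7.075)
total: 12 segments, chained into 1 closed loop(s), length Σ = 8.246403

segments=12 loops=1 length=8.246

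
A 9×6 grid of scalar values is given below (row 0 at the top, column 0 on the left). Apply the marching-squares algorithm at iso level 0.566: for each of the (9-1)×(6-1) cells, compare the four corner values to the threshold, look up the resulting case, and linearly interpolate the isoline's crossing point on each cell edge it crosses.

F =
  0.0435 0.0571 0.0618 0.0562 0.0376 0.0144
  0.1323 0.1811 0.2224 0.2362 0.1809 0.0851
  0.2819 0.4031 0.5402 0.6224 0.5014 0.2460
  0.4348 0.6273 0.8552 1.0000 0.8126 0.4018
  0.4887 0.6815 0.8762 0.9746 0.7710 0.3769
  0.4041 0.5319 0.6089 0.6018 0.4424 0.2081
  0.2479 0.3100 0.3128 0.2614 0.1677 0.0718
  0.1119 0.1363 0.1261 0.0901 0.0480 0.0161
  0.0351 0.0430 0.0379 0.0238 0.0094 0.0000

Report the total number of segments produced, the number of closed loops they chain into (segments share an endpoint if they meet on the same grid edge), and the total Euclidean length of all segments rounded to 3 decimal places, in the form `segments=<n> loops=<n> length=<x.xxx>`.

segments=16 loops=1 length=11.706

cell (1,2): code 0100 → (1.854,3.000)–(2.000,2.314)
cell (1,3): code 1000 → (2.000,3.466)–(1.854,3.000)
cell (2,0): code 0100 → (2.727,1.000)–(3.000,0.682)
cell (2,1): code 1100 → (2.082,2.000)–(2.727,1.000)
cell (2,2): code 1110 → (2.000,2.314)–(2.082,2.000)
cell (2,3): code 1101 → (2.208,4.000)–(2.000,3.466)
cell (2,4): code 1000 → (3.000,4.600)–(2.208,4.000)
cell (3,0): code 0110 → (3.000,0.682)–(4.000,0.401)
cell (3,4): code 1001 → (4.000,4.520)–(3.000,4.600)
cell (4,0): code 0010 → (4.000,0.401)–(4.772,1.000)
cell (4,1): code 0111 → (4.772,1.000)–(5.000,1.443)
cell (4,3): code 1011 → (5.000,3.225)–(4.624,4.000)
cell (4,4): code 0001 → (4.624,4.000)–(4.000,4.520)
cell (5,1): code 0010 → (5.000,1.443)–(5.145,2.000)
cell (5,2): code 0011 → (5.145,2.000)–(5.105,3.000)
cell (5,3): code 0001 → (5.105,3.000)–(5.000,3.225)
total: 16 segments, chained into 1 closed loop(s), length Σ = 11.706466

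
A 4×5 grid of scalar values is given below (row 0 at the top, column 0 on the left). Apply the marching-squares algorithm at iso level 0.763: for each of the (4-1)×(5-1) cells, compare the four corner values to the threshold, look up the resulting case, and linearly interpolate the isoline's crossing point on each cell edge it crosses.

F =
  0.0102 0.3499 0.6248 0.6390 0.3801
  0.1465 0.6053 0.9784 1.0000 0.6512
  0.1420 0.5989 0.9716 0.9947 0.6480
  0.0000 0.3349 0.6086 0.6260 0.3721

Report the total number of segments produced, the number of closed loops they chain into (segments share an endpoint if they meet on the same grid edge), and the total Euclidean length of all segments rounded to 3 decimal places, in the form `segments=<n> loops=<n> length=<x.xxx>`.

cell (0,1): code 0100 → (0.391,2.000)–(1.000,1.423)
cell (0,2): code 1100 → (0.343,3.000)–(0.391,2.000)
cell (0,3): code 1000 → (1.000,3.679)–(0.343,3.000)
cell (1,1): code 0110 → (1.000,1.423)–(2.000,1.440)
cell (1,3): code 1001 → (2.000,3.668)–(1.000,3.679)
cell (2,1): code 0010 → (2.000,1.440)–(2.575,2.000)
cell (2,2): code 0011 → (2.575,2.000)–(2.628,3.000)
cell (2,3): code 0001 → (2.628,3.000)–(2.000,3.668)
total: 8 segments, chained into 1 closed loop(s), length Σ = 7.506416

segments=8 loops=1 length=7.506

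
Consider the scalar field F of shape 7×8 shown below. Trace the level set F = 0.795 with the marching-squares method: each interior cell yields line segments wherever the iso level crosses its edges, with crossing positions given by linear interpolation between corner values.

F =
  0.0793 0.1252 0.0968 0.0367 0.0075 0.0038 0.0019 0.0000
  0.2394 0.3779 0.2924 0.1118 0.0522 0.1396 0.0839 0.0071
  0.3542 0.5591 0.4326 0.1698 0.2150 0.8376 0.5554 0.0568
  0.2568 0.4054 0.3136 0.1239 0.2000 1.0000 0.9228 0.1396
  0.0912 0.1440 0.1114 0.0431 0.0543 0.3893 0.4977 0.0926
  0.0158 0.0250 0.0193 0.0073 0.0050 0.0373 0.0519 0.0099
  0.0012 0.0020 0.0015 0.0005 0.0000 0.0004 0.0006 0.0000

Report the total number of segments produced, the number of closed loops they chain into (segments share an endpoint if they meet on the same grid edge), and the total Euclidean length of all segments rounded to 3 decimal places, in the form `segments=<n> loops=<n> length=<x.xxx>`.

segments=8 loops=1 length=4.492

cell (1,4): code 0100 → (1.939,5.000)–(2.000,4.932)
cell (1,5): code 1000 → (2.000,5.151)–(1.939,5.000)
cell (2,4): code 0110 → (2.000,4.932)–(3.000,4.744)
cell (2,5): code 1101 → (2.652,6.000)–(2.000,5.151)
cell (2,6): code 1000 → (3.000,6.163)–(2.652,6.000)
cell (3,4): code 0010 → (3.000,4.744)–(3.336,5.000)
cell (3,5): code 0011 → (3.336,5.000)–(3.301,6.000)
cell (3,6): code 0001 → (3.301,6.000)–(3.000,6.163)
total: 8 segments, chained into 1 closed loop(s), length Σ = 4.491806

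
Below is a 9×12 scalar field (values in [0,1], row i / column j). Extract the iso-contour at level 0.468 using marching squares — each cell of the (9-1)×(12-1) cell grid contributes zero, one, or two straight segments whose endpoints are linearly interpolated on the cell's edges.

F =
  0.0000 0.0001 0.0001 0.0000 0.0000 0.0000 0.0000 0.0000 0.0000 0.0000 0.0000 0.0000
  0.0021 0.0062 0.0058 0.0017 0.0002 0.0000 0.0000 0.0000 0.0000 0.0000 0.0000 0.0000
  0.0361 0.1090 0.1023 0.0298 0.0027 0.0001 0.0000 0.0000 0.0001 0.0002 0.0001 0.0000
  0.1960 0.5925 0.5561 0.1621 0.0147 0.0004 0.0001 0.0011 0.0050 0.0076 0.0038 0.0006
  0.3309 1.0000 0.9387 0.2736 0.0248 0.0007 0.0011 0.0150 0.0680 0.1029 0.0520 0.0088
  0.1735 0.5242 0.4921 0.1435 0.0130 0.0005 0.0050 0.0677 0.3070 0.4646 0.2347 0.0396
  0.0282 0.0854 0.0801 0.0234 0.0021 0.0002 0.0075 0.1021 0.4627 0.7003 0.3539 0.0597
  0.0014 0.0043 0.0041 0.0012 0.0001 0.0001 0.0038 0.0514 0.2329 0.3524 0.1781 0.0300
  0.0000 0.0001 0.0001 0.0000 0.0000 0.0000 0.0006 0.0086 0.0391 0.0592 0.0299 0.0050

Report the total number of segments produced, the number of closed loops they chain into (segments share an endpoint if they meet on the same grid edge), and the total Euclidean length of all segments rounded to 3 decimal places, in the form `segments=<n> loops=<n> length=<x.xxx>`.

cell (2,0): code 0100 → (2.743,1.000)–(3.000,0.686)
cell (2,1): code 1100 → (2.806,2.000)–(2.743,1.000)
cell (2,2): code 1000 → (3.000,2.224)–(2.806,2.000)
cell (3,0): code 0110 → (3.000,0.686)–(4.000,0.205)
cell (3,2): code 1001 → (4.000,2.708)–(3.000,2.224)
cell (4,0): code 0110 → (4.000,0.205)–(5.000,0.840)
cell (4,2): code 1001 → (5.000,2.069)–(4.000,2.708)
cell (5,0): code 0010 → (5.000,0.840)–(5.128,1.000)
cell (5,1): code 0011 → (5.128,1.000)–(5.058,2.000)
cell (5,2): code 0001 → (5.058,2.000)–(5.000,2.069)
cell (5,8): code 0100 → (5.014,9.000)–(6.000,8.022)
cell (5,9): code 1000 → (6.000,9.671)–(5.014,9.000)
cell (6,8): code 0010 → (6.000,8.022)–(6.668,9.000)
cell (6,9): code 0001 → (6.668,9.000)–(6.000,9.671)
total: 14 segments, chained into 2 closed loop(s), length Σ = 12.304690

segments=14 loops=2 length=12.305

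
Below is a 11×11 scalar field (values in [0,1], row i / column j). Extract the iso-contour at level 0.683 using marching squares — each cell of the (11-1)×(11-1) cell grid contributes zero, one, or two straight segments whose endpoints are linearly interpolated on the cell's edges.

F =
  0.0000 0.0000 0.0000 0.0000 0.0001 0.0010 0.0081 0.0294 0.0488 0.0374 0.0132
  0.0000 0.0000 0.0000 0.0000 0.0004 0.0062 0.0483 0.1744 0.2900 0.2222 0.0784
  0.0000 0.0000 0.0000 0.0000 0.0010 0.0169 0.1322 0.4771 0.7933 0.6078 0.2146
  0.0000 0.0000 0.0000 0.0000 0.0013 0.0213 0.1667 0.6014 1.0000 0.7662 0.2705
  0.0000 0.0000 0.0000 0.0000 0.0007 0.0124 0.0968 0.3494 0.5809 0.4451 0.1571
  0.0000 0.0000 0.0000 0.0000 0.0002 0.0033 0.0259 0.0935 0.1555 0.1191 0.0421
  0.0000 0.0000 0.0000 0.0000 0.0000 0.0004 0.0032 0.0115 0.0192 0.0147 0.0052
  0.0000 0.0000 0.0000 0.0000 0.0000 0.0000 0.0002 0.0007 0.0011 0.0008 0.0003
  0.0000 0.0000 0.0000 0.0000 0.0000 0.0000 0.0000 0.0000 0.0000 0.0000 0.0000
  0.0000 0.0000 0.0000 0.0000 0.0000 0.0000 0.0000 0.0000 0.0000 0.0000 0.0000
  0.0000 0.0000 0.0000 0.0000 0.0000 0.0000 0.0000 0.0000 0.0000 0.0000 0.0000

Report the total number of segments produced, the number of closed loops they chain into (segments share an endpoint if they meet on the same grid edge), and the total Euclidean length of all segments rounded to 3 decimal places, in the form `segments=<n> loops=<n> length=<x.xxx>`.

cell (1,7): code 0100 → (1.781,8.000)–(2.000,7.651)
cell (1,8): code 1000 → (2.000,8.595)–(1.781,8.000)
cell (2,7): code 0110 → (2.000,7.651)–(3.000,7.205)
cell (2,8): code 1101 → (2.475,9.000)–(2.000,8.595)
cell (2,9): code 1000 → (3.000,9.168)–(2.475,9.000)
cell (3,7): code 0010 → (3.000,7.205)–(3.756,8.000)
cell (3,8): code 0011 → (3.756,8.000)–(3.259,9.000)
cell (3,9): code 0001 → (3.259,9.000)–(3.000,9.168)
total: 8 segments, chained into 1 closed loop(s), length Σ = 5.839581

segments=8 loops=1 length=5.840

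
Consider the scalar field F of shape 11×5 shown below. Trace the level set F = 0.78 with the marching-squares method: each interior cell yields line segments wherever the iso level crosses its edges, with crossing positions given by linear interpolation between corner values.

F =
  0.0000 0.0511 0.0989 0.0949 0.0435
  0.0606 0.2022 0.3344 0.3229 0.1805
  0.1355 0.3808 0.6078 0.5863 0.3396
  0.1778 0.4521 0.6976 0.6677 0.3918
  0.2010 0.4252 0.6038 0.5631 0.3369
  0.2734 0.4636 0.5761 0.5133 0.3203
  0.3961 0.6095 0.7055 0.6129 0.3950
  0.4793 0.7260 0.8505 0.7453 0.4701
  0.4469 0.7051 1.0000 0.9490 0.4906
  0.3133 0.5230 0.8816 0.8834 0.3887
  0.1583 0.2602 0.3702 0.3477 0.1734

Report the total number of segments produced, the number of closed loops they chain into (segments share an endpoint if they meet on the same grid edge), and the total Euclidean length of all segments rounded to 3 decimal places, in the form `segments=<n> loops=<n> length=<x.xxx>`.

cell (6,1): code 0100 → (6.514,2.000)–(7.000,1.434)
cell (6,2): code 1000 → (7.000,2.670)–(6.514,2.000)
cell (7,1): code 0110 → (7.000,1.434)–(8.000,1.254)
cell (7,2): code 1101 → (7.170,3.000)–(7.000,2.670)
cell (7,3): code 1000 → (8.000,3.369)–(7.170,3.000)
cell (8,1): code 0110 → (8.000,1.254)–(9.000,1.717)
cell (8,3): code 1001 → (9.000,3.209)–(8.000,3.369)
cell (9,1): code 0010 → (9.000,1.717)–(9.199,2.000)
cell (9,2): code 0011 → (9.199,2.000)–(9.193,3.000)
cell (9,3): code 0001 → (9.193,3.000)–(9.000,3.209)
total: 10 segments, chained into 1 closed loop(s), length Σ = 7.614533

segments=10 loops=1 length=7.615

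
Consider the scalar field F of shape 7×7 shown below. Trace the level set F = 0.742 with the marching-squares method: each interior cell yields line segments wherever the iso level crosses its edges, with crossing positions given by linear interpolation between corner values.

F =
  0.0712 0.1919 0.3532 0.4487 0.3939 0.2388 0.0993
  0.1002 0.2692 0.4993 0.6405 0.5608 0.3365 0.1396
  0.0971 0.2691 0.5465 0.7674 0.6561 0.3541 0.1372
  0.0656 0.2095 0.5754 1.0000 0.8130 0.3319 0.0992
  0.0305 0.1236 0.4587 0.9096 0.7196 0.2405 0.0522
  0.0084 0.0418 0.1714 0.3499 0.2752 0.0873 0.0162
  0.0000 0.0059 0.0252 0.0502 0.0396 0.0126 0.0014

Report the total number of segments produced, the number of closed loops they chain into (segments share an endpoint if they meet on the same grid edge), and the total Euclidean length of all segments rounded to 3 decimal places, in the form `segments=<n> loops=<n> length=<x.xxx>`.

segments=10 loops=1 length=6.549

cell (1,2): code 0100 → (1.800,3.000)–(2.000,2.885)
cell (1,3): code 1000 → (2.000,3.228)–(1.800,3.000)
cell (2,2): code 0110 → (2.000,2.885)–(3.000,2.392)
cell (2,3): code 1101 → (2.547,4.000)–(2.000,3.228)
cell (2,4): code 1000 → (3.000,4.148)–(2.547,4.000)
cell (3,2): code 0110 → (3.000,2.392)–(4.000,2.628)
cell (3,3): code 1011 → (4.000,3.882)–(3.760,4.000)
cell (3,4): code 0001 → (3.760,4.000)–(3.000,4.148)
cell (4,2): code 0010 → (4.000,2.628)–(4.299,3.000)
cell (4,3): code 0001 → (4.299,3.000)–(4.000,3.882)
total: 10 segments, chained into 1 closed loop(s), length Σ = 6.549297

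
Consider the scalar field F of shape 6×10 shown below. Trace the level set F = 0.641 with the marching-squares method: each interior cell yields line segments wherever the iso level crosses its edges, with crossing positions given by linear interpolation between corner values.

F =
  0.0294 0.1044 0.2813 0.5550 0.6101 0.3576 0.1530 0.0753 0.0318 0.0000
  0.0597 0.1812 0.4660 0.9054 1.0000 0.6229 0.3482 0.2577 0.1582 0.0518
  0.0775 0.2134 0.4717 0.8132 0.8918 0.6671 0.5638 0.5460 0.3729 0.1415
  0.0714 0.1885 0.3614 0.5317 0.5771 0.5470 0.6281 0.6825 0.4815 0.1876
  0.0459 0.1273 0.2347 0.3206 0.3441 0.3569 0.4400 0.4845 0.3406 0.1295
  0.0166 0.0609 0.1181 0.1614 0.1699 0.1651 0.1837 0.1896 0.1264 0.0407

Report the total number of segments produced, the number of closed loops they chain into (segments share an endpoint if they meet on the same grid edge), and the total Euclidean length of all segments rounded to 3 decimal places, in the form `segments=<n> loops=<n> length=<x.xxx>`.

segments=14 loops=2 length=10.936

cell (0,2): code 0100 → (0.245,3.000)–(1.000,2.398)
cell (0,3): code 1100 → (0.079,4.000)–(0.245,3.000)
cell (0,4): code 1000 → (1.000,4.952)–(0.079,4.000)
cell (1,2): code 0110 → (1.000,2.398)–(2.000,2.496)
cell (1,4): code 1101 → (1.410,5.000)–(1.000,4.952)
cell (1,5): code 1000 → (2.000,5.253)–(1.410,5.000)
cell (2,2): code 0010 → (2.000,2.496)–(2.612,3.000)
cell (2,3): code 0011 → (2.612,3.000)–(2.797,4.000)
cell (2,4): code 0011 → (2.797,4.000)–(2.217,5.000)
cell (2,5): code 0001 → (2.217,5.000)–(2.000,5.253)
cell (2,6): code 0100 → (2.696,7.000)–(3.000,6.237)
cell (2,7): code 1000 → (3.000,7.206)–(2.696,7.000)
cell (3,6): code 0010 → (3.000,6.237)–(3.210,7.000)
cell (3,7): code 0001 → (3.210,7.000)–(3.000,7.206)
total: 14 segments, chained into 2 closed loop(s), length Σ = 10.935529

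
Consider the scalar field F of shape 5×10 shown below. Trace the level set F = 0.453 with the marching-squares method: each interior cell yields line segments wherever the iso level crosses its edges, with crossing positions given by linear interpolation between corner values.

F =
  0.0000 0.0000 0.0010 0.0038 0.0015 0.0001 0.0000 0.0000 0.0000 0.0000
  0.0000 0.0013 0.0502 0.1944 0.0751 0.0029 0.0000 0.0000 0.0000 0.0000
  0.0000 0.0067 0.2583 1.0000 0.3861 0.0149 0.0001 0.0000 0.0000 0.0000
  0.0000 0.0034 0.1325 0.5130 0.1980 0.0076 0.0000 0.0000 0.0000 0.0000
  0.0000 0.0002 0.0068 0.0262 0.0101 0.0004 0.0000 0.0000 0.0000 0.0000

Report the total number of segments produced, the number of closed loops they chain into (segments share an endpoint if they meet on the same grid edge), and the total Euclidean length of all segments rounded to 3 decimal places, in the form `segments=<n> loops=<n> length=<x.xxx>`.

segments=6 loops=1 length=4.927

cell (1,2): code 0100 → (1.321,3.000)–(2.000,2.263)
cell (1,3): code 1000 → (2.000,3.891)–(1.321,3.000)
cell (2,2): code 0110 → (2.000,2.263)–(3.000,2.842)
cell (2,3): code 1001 → (3.000,3.190)–(2.000,3.891)
cell (3,2): code 0010 → (3.000,2.842)–(3.123,3.000)
cell (3,3): code 0001 → (3.123,3.000)–(3.000,3.190)
total: 6 segments, chained into 1 closed loop(s), length Σ = 4.926635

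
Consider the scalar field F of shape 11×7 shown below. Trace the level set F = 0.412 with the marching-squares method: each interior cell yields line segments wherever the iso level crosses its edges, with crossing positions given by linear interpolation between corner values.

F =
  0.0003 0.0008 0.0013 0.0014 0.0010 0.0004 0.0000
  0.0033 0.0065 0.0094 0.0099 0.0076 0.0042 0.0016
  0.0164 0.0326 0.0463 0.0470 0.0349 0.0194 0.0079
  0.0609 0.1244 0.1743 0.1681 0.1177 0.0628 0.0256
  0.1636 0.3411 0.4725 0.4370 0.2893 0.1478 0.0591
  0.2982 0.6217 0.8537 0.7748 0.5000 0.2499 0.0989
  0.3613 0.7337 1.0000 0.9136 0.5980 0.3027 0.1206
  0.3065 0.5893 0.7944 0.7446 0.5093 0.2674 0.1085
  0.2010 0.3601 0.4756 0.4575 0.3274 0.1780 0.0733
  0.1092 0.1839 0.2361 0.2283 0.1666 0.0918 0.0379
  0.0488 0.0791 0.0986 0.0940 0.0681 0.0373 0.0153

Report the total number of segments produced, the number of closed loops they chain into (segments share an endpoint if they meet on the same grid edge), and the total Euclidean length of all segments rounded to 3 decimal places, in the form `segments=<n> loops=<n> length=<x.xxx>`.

cell (3,1): code 0100 → (3.797,2.000)–(4.000,1.540)
cell (3,2): code 1100 → (3.907,3.000)–(3.797,2.000)
cell (3,3): code 1000 → (4.000,3.169)–(3.907,3.000)
cell (4,0): code 0100 → (4.253,1.000)–(5.000,0.352)
cell (4,1): code 1110 → (4.000,1.540)–(4.253,1.000)
cell (4,3): code 1101 → (4.582,4.000)–(4.000,3.169)
cell (4,4): code 1000 → (5.000,4.352)–(4.582,4.000)
cell (5,0): code 0110 → (5.000,0.352)–(6.000,0.136)
cell (5,4): code 1001 → (6.000,4.630)–(5.000,4.352)
cell (6,0): code 0110 → (6.000,0.136)–(7.000,0.373)
cell (6,4): code 1001 → (7.000,4.402)–(6.000,4.630)
cell (7,0): code 0010 → (7.000,0.373)–(7.774,1.000)
cell (7,1): code 0111 → (7.774,1.000)–(8.000,1.449)
cell (7,3): code 1011 → (8.000,3.350)–(7.535,4.000)
cell (7,4): code 0001 → (7.535,4.000)–(7.000,4.402)
cell (8,1): code 0010 → (8.000,1.449)–(8.266,2.000)
cell (8,2): code 0011 → (8.266,2.000)–(8.199,3.000)
cell (8,3): code 0001 → (8.199,3.000)–(8.000,3.350)
total: 18 segments, chained into 1 closed loop(s), length Σ = 13.945548

segments=18 loops=1 length=13.946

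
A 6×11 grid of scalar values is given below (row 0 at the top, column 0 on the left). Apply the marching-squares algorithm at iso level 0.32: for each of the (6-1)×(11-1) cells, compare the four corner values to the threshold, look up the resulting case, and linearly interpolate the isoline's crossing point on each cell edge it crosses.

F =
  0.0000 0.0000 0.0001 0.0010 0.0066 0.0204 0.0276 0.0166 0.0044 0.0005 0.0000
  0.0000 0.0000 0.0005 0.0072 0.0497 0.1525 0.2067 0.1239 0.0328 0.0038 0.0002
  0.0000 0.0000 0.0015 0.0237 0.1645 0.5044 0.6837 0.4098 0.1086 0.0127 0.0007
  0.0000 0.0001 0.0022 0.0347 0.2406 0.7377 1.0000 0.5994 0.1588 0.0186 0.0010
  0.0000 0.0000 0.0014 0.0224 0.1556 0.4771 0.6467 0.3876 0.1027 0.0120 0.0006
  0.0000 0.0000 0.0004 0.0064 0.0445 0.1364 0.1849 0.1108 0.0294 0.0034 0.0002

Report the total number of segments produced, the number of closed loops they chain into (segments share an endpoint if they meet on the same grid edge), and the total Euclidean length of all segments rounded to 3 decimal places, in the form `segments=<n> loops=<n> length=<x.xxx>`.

segments=12 loops=1 length=10.690

cell (1,4): code 0100 → (1.476,5.000)–(2.000,4.457)
cell (1,5): code 1100 → (1.238,6.000)–(1.476,5.000)
cell (1,6): code 1100 → (1.686,7.000)–(1.238,6.000)
cell (1,7): code 1000 → (2.000,7.298)–(1.686,7.000)
cell (2,4): code 0110 → (2.000,4.457)–(3.000,4.160)
cell (2,7): code 1001 → (3.000,7.634)–(2.000,7.298)
cell (3,4): code 0110 → (3.000,4.160)–(4.000,4.511)
cell (3,7): code 1001 → (4.000,7.237)–(3.000,7.634)
cell (4,4): code 0010 → (4.000,4.511)–(4.461,5.000)
cell (4,5): code 0011 → (4.461,5.000)–(4.707,6.000)
cell (4,6): code 0011 → (4.707,6.000)–(4.244,7.000)
cell (4,7): code 0001 → (4.244,7.000)–(4.000,7.237)
total: 12 segments, chained into 1 closed loop(s), length Σ = 10.689842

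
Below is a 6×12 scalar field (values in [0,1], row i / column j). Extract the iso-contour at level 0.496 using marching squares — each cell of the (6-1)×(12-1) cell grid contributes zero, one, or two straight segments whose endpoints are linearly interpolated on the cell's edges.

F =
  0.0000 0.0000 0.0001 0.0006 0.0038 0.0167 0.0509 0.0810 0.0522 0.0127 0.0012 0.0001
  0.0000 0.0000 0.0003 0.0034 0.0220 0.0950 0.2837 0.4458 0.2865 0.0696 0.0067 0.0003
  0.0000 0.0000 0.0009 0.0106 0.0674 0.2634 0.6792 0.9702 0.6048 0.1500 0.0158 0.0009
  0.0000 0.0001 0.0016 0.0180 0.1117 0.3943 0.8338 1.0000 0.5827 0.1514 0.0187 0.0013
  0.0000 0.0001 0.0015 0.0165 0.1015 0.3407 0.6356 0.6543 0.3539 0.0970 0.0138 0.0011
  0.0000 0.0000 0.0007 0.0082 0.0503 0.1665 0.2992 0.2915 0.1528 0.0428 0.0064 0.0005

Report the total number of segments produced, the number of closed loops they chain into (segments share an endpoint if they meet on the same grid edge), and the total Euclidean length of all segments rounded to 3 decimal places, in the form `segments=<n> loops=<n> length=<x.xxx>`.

cell (1,5): code 0100 → (1.537,6.000)–(2.000,5.559)
cell (1,6): code 1100 → (1.096,7.000)–(1.537,6.000)
cell (1,7): code 1100 → (1.658,8.000)–(1.096,7.000)
cell (1,8): code 1000 → (2.000,8.239)–(1.658,8.000)
cell (2,5): code 0110 → (2.000,5.559)–(3.000,5.231)
cell (2,8): code 1001 → (3.000,8.201)–(2.000,8.239)
cell (3,5): code 0110 → (3.000,5.231)–(4.000,5.527)
cell (3,7): code 1011 → (4.000,7.527)–(3.379,8.000)
cell (3,8): code 0001 → (3.379,8.000)–(3.000,8.201)
cell (4,5): code 0010 → (4.000,5.527)–(4.415,6.000)
cell (4,6): code 0011 → (4.415,6.000)–(4.436,7.000)
cell (4,7): code 0001 → (4.436,7.000)–(4.000,7.527)
total: 12 segments, chained into 1 closed loop(s), length Σ = 9.916150

segments=12 loops=1 length=9.916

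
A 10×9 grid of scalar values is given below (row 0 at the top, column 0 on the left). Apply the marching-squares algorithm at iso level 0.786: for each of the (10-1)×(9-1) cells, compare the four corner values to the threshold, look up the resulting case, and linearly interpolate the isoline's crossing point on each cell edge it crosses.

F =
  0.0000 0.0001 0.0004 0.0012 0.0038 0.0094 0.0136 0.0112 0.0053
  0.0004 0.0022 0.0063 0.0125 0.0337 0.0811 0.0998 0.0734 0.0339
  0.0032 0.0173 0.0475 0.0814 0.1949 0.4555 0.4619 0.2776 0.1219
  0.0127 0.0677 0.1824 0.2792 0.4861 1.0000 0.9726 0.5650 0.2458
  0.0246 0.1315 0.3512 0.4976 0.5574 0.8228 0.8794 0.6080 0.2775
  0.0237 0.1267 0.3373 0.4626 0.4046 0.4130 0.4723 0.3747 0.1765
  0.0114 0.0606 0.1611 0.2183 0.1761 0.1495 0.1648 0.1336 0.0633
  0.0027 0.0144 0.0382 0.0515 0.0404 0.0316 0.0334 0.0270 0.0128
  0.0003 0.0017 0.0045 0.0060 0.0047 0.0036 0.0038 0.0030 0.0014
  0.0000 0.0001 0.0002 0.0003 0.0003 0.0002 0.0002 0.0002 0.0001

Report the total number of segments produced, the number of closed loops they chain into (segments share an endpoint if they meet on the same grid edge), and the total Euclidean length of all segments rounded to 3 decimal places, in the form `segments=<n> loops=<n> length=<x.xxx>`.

segments=8 loops=1 length=5.792

cell (2,4): code 0100 → (2.607,5.000)–(3.000,4.584)
cell (2,5): code 1100 → (2.635,6.000)–(2.607,5.000)
cell (2,6): code 1000 → (3.000,6.458)–(2.635,6.000)
cell (3,4): code 0110 → (3.000,4.584)–(4.000,4.861)
cell (3,6): code 1001 → (4.000,6.344)–(3.000,6.458)
cell (4,4): code 0010 → (4.000,4.861)–(4.090,5.000)
cell (4,5): code 0011 → (4.090,5.000)–(4.229,6.000)
cell (4,6): code 0001 → (4.229,6.000)–(4.000,6.344)
total: 8 segments, chained into 1 closed loop(s), length Σ = 5.791524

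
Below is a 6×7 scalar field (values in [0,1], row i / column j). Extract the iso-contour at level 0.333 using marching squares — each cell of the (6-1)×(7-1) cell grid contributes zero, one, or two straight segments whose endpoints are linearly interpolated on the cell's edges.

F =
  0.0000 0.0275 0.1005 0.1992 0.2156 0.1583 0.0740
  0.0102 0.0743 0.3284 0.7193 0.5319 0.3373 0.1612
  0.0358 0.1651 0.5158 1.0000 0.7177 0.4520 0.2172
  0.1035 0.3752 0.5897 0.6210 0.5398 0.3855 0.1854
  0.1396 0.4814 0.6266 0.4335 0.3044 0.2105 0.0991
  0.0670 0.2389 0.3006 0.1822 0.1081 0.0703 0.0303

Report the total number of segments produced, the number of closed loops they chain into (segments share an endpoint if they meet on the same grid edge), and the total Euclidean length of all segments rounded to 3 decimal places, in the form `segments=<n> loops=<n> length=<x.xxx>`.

segments=18 loops=1 length=14.533

cell (0,2): code 0100 → (0.257,3.000)–(1.000,2.012)
cell (0,3): code 1100 → (0.371,4.000)–(0.257,3.000)
cell (0,4): code 1100 → (0.976,5.000)–(0.371,4.000)
cell (0,5): code 1000 → (1.000,5.024)–(0.976,5.000)
cell (1,1): code 0100 → (1.025,2.000)–(2.000,1.479)
cell (1,2): code 1110 → (1.000,2.012)–(1.025,2.000)
cell (1,5): code 1001 → (2.000,5.507)–(1.000,5.024)
cell (2,0): code 0100 → (2.799,1.000)–(3.000,0.845)
cell (2,1): code 1110 → (2.000,1.479)–(2.799,1.000)
cell (2,5): code 1001 → (3.000,5.262)–(2.000,5.507)
cell (3,0): code 0110 → (3.000,0.845)–(4.000,0.566)
cell (3,3): code 1011 → (4.000,3.778)–(3.879,4.000)
cell (3,4): code 0011 → (3.879,4.000)–(3.300,5.000)
cell (3,5): code 0001 → (3.300,5.000)–(3.000,5.262)
cell (4,0): code 0010 → (4.000,0.566)–(4.612,1.000)
cell (4,1): code 0011 → (4.612,1.000)–(4.901,2.000)
cell (4,2): code 0011 → (4.901,2.000)–(4.400,3.000)
cell (4,3): code 0001 → (4.400,3.000)–(4.000,3.778)
total: 18 segments, chained into 1 closed loop(s), length Σ = 14.533354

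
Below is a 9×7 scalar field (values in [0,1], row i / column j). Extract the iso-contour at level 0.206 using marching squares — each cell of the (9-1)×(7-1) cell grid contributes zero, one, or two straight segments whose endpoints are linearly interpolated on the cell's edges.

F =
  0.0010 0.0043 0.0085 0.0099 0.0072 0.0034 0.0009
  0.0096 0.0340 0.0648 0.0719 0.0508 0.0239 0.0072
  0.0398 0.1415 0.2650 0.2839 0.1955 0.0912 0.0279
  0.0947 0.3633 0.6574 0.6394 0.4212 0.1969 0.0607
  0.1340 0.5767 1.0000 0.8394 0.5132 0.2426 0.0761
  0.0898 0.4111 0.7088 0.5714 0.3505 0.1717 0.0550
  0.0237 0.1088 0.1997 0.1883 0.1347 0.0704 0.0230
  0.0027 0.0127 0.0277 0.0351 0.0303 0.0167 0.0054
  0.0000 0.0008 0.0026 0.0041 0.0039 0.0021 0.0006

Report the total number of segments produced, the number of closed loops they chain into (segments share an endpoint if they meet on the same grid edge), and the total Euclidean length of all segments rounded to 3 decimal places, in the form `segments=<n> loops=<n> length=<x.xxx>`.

segments=18 loops=1 length=14.750

cell (1,1): code 0100 → (1.705,2.000)–(2.000,1.522)
cell (1,2): code 1100 → (1.633,3.000)–(1.705,2.000)
cell (1,3): code 1000 → (2.000,3.881)–(1.633,3.000)
cell (2,0): code 0100 → (2.291,1.000)–(3.000,0.414)
cell (2,1): code 1110 → (2.000,1.522)–(2.291,1.000)
cell (2,3): code 1101 → (2.047,4.000)–(2.000,3.881)
cell (2,4): code 1000 → (3.000,4.959)–(2.047,4.000)
cell (3,0): code 0110 → (3.000,0.414)–(4.000,0.163)
cell (3,4): code 1101 → (3.199,5.000)–(3.000,4.959)
cell (3,5): code 1000 → (4.000,5.220)–(3.199,5.000)
cell (4,0): code 0110 → (4.000,0.163)–(5.000,0.362)
cell (4,4): code 1011 → (5.000,4.808)–(4.516,5.000)
cell (4,5): code 0001 → (4.516,5.000)–(4.000,5.220)
cell (5,0): code 0010 → (5.000,0.362)–(5.678,1.000)
cell (5,1): code 0011 → (5.678,1.000)–(5.988,2.000)
cell (5,2): code 0011 → (5.988,2.000)–(5.954,3.000)
cell (5,3): code 0011 → (5.954,3.000)–(5.670,4.000)
cell (5,4): code 0001 → (5.670,4.000)–(5.000,4.808)
total: 18 segments, chained into 1 closed loop(s), length Σ = 14.750408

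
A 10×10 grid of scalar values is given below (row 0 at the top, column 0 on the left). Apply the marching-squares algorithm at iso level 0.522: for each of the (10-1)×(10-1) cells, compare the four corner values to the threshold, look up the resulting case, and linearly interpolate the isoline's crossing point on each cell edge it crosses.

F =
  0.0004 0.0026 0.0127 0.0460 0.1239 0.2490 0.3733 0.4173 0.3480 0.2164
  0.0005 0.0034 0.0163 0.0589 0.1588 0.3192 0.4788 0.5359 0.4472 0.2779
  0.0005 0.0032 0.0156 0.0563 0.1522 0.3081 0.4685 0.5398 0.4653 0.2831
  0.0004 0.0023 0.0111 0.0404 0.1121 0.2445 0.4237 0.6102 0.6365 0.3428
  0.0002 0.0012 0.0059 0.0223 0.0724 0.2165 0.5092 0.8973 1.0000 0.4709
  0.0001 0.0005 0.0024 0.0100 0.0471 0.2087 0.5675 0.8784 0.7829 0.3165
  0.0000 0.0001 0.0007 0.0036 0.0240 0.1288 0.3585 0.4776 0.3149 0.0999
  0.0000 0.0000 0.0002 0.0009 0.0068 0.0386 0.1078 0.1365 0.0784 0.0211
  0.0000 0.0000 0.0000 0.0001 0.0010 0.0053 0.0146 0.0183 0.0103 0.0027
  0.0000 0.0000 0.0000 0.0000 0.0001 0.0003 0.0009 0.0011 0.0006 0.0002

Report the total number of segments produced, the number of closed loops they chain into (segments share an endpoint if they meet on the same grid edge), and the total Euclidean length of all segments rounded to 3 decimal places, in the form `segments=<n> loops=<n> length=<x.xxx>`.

cell (0,6): code 0100 → (0.883,7.000)–(1.000,6.757)
cell (0,7): code 1000 → (1.000,7.157)–(0.883,7.000)
cell (1,6): code 0110 → (1.000,6.757)–(2.000,6.750)
cell (1,7): code 1001 → (2.000,7.239)–(1.000,7.157)
cell (2,6): code 0110 → (2.000,6.750)–(3.000,6.527)
cell (2,7): code 1101 → (2.331,8.000)–(2.000,7.239)
cell (2,8): code 1000 → (3.000,8.390)–(2.331,8.000)
cell (3,6): code 0110 → (3.000,6.527)–(4.000,6.033)
cell (3,8): code 1001 → (4.000,8.903)–(3.000,8.390)
cell (4,5): code 0100 → (4.220,6.000)–(5.000,5.873)
cell (4,6): code 1110 → (4.000,6.033)–(4.220,6.000)
cell (4,8): code 1001 → (5.000,8.559)–(4.000,8.903)
cell (5,5): code 0010 → (5.000,5.873)–(5.218,6.000)
cell (5,6): code 0011 → (5.218,6.000)–(5.889,7.000)
cell (5,7): code 0011 → (5.889,7.000)–(5.557,8.000)
cell (5,8): code 0001 → (5.557,8.000)–(5.000,8.559)
total: 16 segments, chained into 1 closed loop(s), length Σ = 12.707657

segments=16 loops=1 length=12.708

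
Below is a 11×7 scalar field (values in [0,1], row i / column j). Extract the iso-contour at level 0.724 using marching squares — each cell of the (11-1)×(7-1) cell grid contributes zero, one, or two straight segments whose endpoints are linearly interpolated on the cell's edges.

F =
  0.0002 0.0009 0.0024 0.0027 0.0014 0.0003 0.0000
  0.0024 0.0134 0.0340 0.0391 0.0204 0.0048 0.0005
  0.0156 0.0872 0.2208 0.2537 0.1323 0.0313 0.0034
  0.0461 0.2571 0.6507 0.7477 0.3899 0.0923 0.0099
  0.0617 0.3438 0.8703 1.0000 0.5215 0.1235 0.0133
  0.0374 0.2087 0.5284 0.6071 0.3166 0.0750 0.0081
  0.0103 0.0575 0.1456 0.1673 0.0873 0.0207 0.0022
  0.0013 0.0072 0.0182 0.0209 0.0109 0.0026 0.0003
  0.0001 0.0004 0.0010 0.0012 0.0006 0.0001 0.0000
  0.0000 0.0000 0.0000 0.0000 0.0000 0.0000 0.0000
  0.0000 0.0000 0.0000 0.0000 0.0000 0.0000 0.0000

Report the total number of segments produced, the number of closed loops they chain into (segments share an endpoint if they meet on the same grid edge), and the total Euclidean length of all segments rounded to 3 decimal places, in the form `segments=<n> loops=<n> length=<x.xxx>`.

cell (2,2): code 0100 → (2.952,3.000)–(3.000,2.756)
cell (2,3): code 1000 → (3.000,3.066)–(2.952,3.000)
cell (3,1): code 0100 → (3.334,2.000)–(4.000,1.722)
cell (3,2): code 1110 → (3.000,2.756)–(3.334,2.000)
cell (3,3): code 1001 → (4.000,3.577)–(3.000,3.066)
cell (4,1): code 0010 → (4.000,1.722)–(4.428,2.000)
cell (4,2): code 0011 → (4.428,2.000)–(4.702,3.000)
cell (4,3): code 0001 → (4.702,3.000)–(4.000,3.577)
total: 8 segments, chained into 1 closed loop(s), length Σ = 5.457680

segments=8 loops=1 length=5.458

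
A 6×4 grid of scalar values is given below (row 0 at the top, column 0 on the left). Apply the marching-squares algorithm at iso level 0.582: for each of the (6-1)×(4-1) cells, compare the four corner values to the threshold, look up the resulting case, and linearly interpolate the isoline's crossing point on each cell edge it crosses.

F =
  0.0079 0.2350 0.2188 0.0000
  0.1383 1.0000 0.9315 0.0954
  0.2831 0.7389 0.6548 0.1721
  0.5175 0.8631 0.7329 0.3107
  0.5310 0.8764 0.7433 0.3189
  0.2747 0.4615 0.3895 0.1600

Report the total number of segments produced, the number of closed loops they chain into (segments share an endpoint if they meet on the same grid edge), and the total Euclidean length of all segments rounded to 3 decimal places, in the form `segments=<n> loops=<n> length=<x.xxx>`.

cell (0,0): code 0100 → (0.454,1.000)–(1.000,0.515)
cell (0,1): code 1100 → (0.510,2.000)–(0.454,1.000)
cell (0,2): code 1000 → (1.000,2.418)–(0.510,2.000)
cell (1,0): code 0110 → (1.000,0.515)–(2.000,0.656)
cell (1,2): code 1001 → (2.000,2.151)–(1.000,2.418)
cell (2,0): code 0110 → (2.000,0.656)–(3.000,0.187)
cell (2,2): code 1001 → (3.000,2.357)–(2.000,2.151)
cell (3,0): code 0110 → (3.000,0.187)–(4.000,0.148)
cell (3,2): code 1001 → (4.000,2.380)–(3.000,2.357)
cell (4,0): code 0010 → (4.000,0.148)–(4.710,1.000)
cell (4,1): code 0011 → (4.710,1.000)–(4.456,2.000)
cell (4,2): code 0001 → (4.456,2.000)–(4.000,2.380)
total: 12 segments, chained into 1 closed loop(s), length Σ = 11.282531

segments=12 loops=1 length=11.283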